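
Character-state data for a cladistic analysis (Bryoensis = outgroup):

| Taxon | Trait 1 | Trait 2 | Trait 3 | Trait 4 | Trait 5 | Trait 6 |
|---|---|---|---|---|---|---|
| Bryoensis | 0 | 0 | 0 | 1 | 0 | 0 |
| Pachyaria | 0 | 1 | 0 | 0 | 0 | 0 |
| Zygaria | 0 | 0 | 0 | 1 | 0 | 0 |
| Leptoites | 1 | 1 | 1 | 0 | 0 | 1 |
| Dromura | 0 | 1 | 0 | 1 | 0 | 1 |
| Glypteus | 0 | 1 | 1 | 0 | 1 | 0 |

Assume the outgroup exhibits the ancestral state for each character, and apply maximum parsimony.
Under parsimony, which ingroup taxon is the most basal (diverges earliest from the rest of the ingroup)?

Zygaria

Character polarity is set by the outgroup: the derived state is whichever differs from the outgroup's state, so for Trait 4 the derived state is '0', and for the remaining characters it is '1'.
Trait 1: derived state '1' in Leptoites only — an autapomorphy, so it tells us nothing about relationships among taxa.
Trait 2: derived state '1' in Dromura, Glypteus, Leptoites, and Pachyaria only — synapomorphy for {Dromura, Glypteus, Leptoites, Pachyaria}.
Only Glypteus and Leptoites show the derived state '1' for Trait 3, supporting them as a clade.
Trait 4: derived state '0' in Glypteus, Leptoites, and Pachyaria only — synapomorphy for {Glypteus, Leptoites, Pachyaria}.
Trait 5: derived state '1' in Glypteus only — an autapomorphy, so it tells us nothing about relationships among taxa.
Trait 6 (state '1') occurs in Dromura and Leptoites but conflicts with the nesting implied by the other characters — most parsimoniously interpreted as homoplasy.
Most parsimonious ingroup topology: (((Pachyaria,(Leptoites,Glypteus)),Dromura),Zygaria).
Zygaria is sister to the clade containing all other ingroup taxa, so it is the earliest-diverging (most basal) ingroup lineage.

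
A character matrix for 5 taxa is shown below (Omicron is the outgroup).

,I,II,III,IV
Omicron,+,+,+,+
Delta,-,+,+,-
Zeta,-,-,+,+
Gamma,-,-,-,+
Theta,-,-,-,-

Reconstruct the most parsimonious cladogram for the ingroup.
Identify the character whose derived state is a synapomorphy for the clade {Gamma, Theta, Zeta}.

II

The outgroup has state '+' for every character, so '-' is the derived state throughout.
I (derived state '-') is shared by all ingroup taxa — unites the whole ingroup.
Only Gamma, Theta, and Zeta show the derived state '-' for II, supporting them as a clade.
Only Gamma and Theta show the derived state '-' for III, supporting them as a clade.
IV groups Delta and Theta, which is incompatible with the clades supported by the remaining characters; treating it as convergent (homoplasy) costs fewer steps than any alternative tree.
Most parsimonious ingroup topology: (Delta,(Zeta,(Gamma,Theta))).
The clade {Gamma, Theta, Zeta} is supported by II: its derived state '-' occurs in exactly those taxa and in no other taxon (including the outgroup).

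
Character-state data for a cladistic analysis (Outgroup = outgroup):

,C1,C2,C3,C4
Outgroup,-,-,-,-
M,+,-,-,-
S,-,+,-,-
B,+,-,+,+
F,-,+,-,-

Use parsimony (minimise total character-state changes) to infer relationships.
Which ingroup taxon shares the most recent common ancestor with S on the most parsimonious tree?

The outgroup has state '-' for every character, so '+' is the derived state throughout.
C1: derived state '+' in B and M only — synapomorphy for {B, M}.
C2: derived state '+' in F and S only — synapomorphy for {F, S}.
C3 (derived state '+') is unique to B (autapomorphy; uninformative for grouping).
C4: derived state '+' in B only — an autapomorphy, so it tells us nothing about relationships among taxa.
Most parsimonious ingroup topology: ((M,B),(S,F)).
S and F form a cherry on this tree, so they are sister taxa.

F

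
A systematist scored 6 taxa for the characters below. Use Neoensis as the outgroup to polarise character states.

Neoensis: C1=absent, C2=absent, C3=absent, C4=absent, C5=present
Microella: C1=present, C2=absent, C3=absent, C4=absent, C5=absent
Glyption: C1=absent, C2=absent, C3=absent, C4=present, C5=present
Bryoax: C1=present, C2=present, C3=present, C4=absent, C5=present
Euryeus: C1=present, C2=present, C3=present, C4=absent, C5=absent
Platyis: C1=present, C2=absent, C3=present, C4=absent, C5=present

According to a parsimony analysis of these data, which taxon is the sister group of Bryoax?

Euryeus

Character polarity is set by the outgroup: the derived state is whichever differs from the outgroup's state, so for C5 the derived state is 'absent', and for the remaining characters it is 'present'.
Only Bryoax, Euryeus, Microella, and Platyis show the derived state 'present' for C1, supporting them as a clade.
Only Bryoax and Euryeus show the derived state 'present' for C2, supporting them as a clade.
Only Bryoax, Euryeus, and Platyis show the derived state 'present' for C3, supporting them as a clade.
C4: derived state 'present' in Glyption only — an autapomorphy, so it tells us nothing about relationships among taxa.
C5 (state 'absent') occurs in Euryeus and Microella but conflicts with the nesting implied by the other characters — most parsimoniously interpreted as homoplasy.
Most parsimonious ingroup topology: ((Microella,((Bryoax,Euryeus),Platyis)),Glyption).
Bryoax and Euryeus form a cherry on this tree, so they are sister taxa.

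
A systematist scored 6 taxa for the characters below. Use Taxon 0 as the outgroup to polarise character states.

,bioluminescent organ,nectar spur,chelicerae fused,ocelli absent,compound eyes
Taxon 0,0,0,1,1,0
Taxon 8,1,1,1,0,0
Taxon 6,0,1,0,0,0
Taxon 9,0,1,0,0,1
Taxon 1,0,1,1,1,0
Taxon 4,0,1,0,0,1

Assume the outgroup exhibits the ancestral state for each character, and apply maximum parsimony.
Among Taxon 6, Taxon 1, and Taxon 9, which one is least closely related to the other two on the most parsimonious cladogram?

Taxon 1

Character polarity is set by the outgroup: the derived state is whichever differs from the outgroup's state, so for chelicerae fused, ocelli absent the derived state is '0', and for the remaining characters it is '1'.
bioluminescent organ: derived state '1' in Taxon 8 only — an autapomorphy, so it tells us nothing about relationships among taxa.
All ingroup taxa share the derived state '1' for nectar spur; it defines the ingroup but does not resolve relationships within it.
chelicerae fused: derived state '0' in Taxon 4, Taxon 6, and Taxon 9 only — synapomorphy for {Taxon 4, Taxon 6, Taxon 9}.
ocelli absent: derived state '0' in Taxon 4, Taxon 6, Taxon 8, and Taxon 9 only — synapomorphy for {Taxon 4, Taxon 6, Taxon 8, Taxon 9}.
Only Taxon 4 and Taxon 9 show the derived state '1' for compound eyes, supporting them as a clade.
Most parsimonious ingroup topology: ((Taxon 8,(Taxon 6,(Taxon 9,Taxon 4))),Taxon 1).
Taxon 9 and Taxon 6 share a more recent common ancestor with each other than either does with Taxon 1, so Taxon 1 is the least closely related of the three.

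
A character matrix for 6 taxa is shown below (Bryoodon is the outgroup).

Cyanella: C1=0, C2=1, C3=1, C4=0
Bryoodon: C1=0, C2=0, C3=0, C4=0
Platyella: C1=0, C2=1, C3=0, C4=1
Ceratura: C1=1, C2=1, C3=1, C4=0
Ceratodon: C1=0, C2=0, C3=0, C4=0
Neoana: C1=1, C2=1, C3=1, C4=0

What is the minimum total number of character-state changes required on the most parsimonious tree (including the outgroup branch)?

The outgroup has state '0' for every character, so '1' is the derived state throughout.
Only Ceratura and Neoana show the derived state '1' for C1, supporting them as a clade.
C2: derived state '1' in Ceratura, Cyanella, Neoana, and Platyella only — synapomorphy for {Ceratura, Cyanella, Neoana, Platyella}.
C3 (derived state '1') is shared by Ceratura, Cyanella, and Neoana — a synapomorphy uniting that clade.
C4 (derived state '1') is unique to Platyella (autapomorphy; uninformative for grouping).
Most parsimonious ingroup topology: ((((Ceratura,Neoana),Cyanella),Platyella),Ceratodon).
Changes per character on this tree: C1: 1; C2: 1; C3: 1; C4: 1.
Total = 4.

4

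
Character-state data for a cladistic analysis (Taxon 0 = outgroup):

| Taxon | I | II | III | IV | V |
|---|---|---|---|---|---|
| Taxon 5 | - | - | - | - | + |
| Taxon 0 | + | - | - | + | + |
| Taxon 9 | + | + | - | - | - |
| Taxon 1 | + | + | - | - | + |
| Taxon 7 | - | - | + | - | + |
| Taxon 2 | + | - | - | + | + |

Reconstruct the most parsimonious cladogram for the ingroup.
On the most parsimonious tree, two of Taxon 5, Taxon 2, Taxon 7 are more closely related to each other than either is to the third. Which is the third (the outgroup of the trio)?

Character polarity is set by the outgroup: the derived state is whichever differs from the outgroup's state, so for I, IV, V the derived state is '-', and for the remaining characters it is '+'.
I: derived state '-' in Taxon 5 and Taxon 7 only — synapomorphy for {Taxon 5, Taxon 7}.
II (derived state '+') is shared by Taxon 1 and Taxon 9 — a synapomorphy uniting that clade.
III: derived state '+' in Taxon 7 only — an autapomorphy, so it tells us nothing about relationships among taxa.
IV: derived state '-' in Taxon 1, Taxon 5, Taxon 7, and Taxon 9 only — synapomorphy for {Taxon 1, Taxon 5, Taxon 7, Taxon 9}.
V (derived state '-') is unique to Taxon 9 (autapomorphy; uninformative for grouping).
Most parsimonious ingroup topology: (((Taxon 9,Taxon 1),(Taxon 7,Taxon 5)),Taxon 2).
Taxon 7 and Taxon 5 share a more recent common ancestor with each other than either does with Taxon 2, so Taxon 2 is the least closely related of the three.

Taxon 2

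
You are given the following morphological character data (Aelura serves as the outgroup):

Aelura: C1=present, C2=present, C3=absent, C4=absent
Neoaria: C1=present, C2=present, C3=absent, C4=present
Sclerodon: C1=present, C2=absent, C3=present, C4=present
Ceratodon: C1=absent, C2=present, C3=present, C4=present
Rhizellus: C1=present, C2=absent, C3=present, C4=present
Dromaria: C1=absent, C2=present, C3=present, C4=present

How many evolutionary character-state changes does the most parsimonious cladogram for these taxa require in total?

4

Character polarity is set by the outgroup: the derived state is whichever differs from the outgroup's state, so for C1, C2 the derived state is 'absent', and for the remaining characters it is 'present'.
Only Ceratodon and Dromaria show the derived state 'absent' for C1, supporting them as a clade.
C2: derived state 'absent' in Rhizellus and Sclerodon only — synapomorphy for {Rhizellus, Sclerodon}.
C3: derived state 'present' in Ceratodon, Dromaria, Rhizellus, and Sclerodon only — synapomorphy for {Ceratodon, Dromaria, Rhizellus, Sclerodon}.
All ingroup taxa share the derived state 'present' for C4; it defines the ingroup but does not resolve relationships within it.
Most parsimonious ingroup topology: (Neoaria,((Sclerodon,Rhizellus),(Ceratodon,Dromaria))).
Changes per character on this tree: C1: 1; C2: 1; C3: 1; C4: 1.
Total = 4.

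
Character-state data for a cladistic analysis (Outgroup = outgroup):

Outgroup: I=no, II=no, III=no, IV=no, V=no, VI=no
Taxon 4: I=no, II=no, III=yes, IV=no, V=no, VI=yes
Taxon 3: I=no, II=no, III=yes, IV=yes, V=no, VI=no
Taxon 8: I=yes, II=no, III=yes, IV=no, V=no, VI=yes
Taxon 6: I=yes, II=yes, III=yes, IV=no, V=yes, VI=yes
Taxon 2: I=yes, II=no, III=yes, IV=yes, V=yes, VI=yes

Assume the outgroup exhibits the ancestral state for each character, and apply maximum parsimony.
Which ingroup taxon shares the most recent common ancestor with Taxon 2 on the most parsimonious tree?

The outgroup has state 'no' for every character, so 'yes' is the derived state throughout.
I: derived state 'yes' in Taxon 2, Taxon 6, and Taxon 8 only — synapomorphy for {Taxon 2, Taxon 6, Taxon 8}.
II (derived state 'yes') is unique to Taxon 6 (autapomorphy; uninformative for grouping).
III (derived state 'yes') is shared by all ingroup taxa — unites the whole ingroup.
IV groups Taxon 2 and Taxon 3, which is incompatible with the clades supported by the remaining characters; treating it as convergent (homoplasy) costs fewer steps than any alternative tree.
V (derived state 'yes') is shared by Taxon 2 and Taxon 6 — a synapomorphy uniting that clade.
Only Taxon 2, Taxon 4, Taxon 6, and Taxon 8 show the derived state 'yes' for VI, supporting them as a clade.
Most parsimonious ingroup topology: ((Taxon 4,(Taxon 8,(Taxon 6,Taxon 2))),Taxon 3).
Taxon 2 and Taxon 6 form a cherry on this tree, so they are sister taxa.

Taxon 6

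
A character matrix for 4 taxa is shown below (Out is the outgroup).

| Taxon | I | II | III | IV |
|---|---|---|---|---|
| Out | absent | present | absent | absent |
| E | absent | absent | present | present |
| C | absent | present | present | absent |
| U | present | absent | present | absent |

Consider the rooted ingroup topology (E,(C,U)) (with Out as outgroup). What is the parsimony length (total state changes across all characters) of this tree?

Map each character onto (E,(C,U)) (rooted by Out) and count the minimum state changes it requires (Fitch parsimony):
I: 1; II: 2; III: 1; IV: 1.
Total tree length = 5.

5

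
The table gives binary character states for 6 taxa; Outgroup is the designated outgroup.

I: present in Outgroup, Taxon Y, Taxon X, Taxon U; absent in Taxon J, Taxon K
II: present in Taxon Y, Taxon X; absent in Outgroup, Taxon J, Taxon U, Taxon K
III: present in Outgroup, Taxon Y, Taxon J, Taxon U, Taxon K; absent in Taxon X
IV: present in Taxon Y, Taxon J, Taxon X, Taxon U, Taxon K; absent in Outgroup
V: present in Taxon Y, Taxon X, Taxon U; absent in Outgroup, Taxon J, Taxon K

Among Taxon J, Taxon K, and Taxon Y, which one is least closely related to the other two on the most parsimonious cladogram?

Character polarity is set by the outgroup: the derived state is whichever differs from the outgroup's state, so for I, III the derived state is 'absent', and for the remaining characters it is 'present'.
Only Taxon J and Taxon K show the derived state 'absent' for I, supporting them as a clade.
II (derived state 'present') is shared by Taxon X and Taxon Y — a synapomorphy uniting that clade.
III (derived state 'absent') is unique to Taxon X (autapomorphy; uninformative for grouping).
All ingroup taxa share the derived state 'present' for IV; it defines the ingroup but does not resolve relationships within it.
V (derived state 'present') is shared by Taxon U, Taxon X, and Taxon Y — a synapomorphy uniting that clade.
Most parsimonious ingroup topology: (((Taxon Y,Taxon X),Taxon U),(Taxon J,Taxon K)).
Taxon J and Taxon K share a more recent common ancestor with each other than either does with Taxon Y, so Taxon Y is the least closely related of the three.

Taxon Y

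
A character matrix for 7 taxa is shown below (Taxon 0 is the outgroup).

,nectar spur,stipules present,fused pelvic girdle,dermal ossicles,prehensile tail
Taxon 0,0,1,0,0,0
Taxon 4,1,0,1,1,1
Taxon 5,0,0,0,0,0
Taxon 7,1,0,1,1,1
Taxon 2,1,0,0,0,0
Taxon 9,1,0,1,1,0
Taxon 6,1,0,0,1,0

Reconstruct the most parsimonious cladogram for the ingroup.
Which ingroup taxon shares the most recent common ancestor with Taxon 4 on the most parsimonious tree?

Character polarity is set by the outgroup: the derived state is whichever differs from the outgroup's state, so for stipules present the derived state is '0', and for the remaining characters it is '1'.
Only Taxon 2, Taxon 4, Taxon 6, Taxon 7, and Taxon 9 show the derived state '1' for nectar spur, supporting them as a clade.
stipules present (derived state '0') is shared by all ingroup taxa — unites the whole ingroup.
fused pelvic girdle: derived state '1' in Taxon 4, Taxon 7, and Taxon 9 only — synapomorphy for {Taxon 4, Taxon 7, Taxon 9}.
dermal ossicles: derived state '1' in Taxon 4, Taxon 6, Taxon 7, and Taxon 9 only — synapomorphy for {Taxon 4, Taxon 6, Taxon 7, Taxon 9}.
prehensile tail (derived state '1') is shared by Taxon 4 and Taxon 7 — a synapomorphy uniting that clade.
Most parsimonious ingroup topology: (((((Taxon 4,Taxon 7),Taxon 9),Taxon 6),Taxon 2),Taxon 5).
Taxon 4 and Taxon 7 form a cherry on this tree, so they are sister taxa.

Taxon 7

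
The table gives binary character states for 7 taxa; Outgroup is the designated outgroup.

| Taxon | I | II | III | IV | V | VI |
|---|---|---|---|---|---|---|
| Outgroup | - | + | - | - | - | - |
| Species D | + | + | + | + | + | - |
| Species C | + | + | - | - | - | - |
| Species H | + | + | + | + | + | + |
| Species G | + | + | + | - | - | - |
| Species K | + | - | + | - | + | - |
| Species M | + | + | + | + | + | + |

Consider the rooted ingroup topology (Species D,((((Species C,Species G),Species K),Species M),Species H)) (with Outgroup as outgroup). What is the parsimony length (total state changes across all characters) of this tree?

10

Map each character onto (Species D,((((Species C,Species G),Species K),Species M),Species H)) (rooted by Outgroup) and count the minimum state changes it requires (Fitch parsimony):
I: 1; II: 1; III: 2; IV: 2; V: 2; VI: 2.
Total tree length = 10.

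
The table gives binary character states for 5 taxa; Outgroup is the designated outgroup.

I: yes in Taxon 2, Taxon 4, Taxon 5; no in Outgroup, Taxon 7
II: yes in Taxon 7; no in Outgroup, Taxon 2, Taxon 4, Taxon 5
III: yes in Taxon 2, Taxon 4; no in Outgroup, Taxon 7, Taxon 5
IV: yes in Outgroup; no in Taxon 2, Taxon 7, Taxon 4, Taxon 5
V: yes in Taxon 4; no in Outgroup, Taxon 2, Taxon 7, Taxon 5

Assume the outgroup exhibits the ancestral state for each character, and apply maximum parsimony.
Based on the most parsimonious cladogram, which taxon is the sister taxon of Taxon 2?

Taxon 4

Character polarity is set by the outgroup: the derived state is whichever differs from the outgroup's state, so for IV the derived state is 'no', and for the remaining characters it is 'yes'.
Only Taxon 2, Taxon 4, and Taxon 5 show the derived state 'yes' for I, supporting them as a clade.
II (derived state 'yes') is unique to Taxon 7 (autapomorphy; uninformative for grouping).
III: derived state 'yes' in Taxon 2 and Taxon 4 only — synapomorphy for {Taxon 2, Taxon 4}.
All ingroup taxa share the derived state 'no' for IV; it defines the ingroup but does not resolve relationships within it.
V: derived state 'yes' in Taxon 4 only — an autapomorphy, so it tells us nothing about relationships among taxa.
Most parsimonious ingroup topology: (((Taxon 2,Taxon 4),Taxon 5),Taxon 7).
Taxon 2 and Taxon 4 form a cherry on this tree, so they are sister taxa.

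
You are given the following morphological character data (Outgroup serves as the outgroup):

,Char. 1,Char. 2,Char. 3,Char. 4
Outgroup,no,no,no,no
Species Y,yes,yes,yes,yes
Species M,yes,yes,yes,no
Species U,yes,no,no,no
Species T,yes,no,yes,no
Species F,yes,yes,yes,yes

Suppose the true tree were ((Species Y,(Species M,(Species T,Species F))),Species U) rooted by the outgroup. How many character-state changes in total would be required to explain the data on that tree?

6

Map each character onto ((Species Y,(Species M,(Species T,Species F))),Species U) (rooted by Outgroup) and count the minimum state changes it requires (Fitch parsimony):
Char. 1: 1; Char. 2: 2; Char. 3: 1; Char. 4: 2.
Total tree length = 6.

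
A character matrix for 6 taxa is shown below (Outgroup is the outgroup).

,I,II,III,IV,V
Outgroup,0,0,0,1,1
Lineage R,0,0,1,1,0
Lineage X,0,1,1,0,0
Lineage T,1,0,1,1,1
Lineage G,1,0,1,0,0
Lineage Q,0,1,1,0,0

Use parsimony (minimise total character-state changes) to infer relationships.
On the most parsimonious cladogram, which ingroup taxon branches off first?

Lineage T

Character polarity is set by the outgroup: the derived state is whichever differs from the outgroup's state, so for IV, V the derived state is '0', and for the remaining characters it is '1'.
I groups Lineage G and Lineage T, which is incompatible with the clades supported by the remaining characters; treating it as convergent (homoplasy) costs fewer steps than any alternative tree.
II (derived state '1') is shared by Lineage Q and Lineage X — a synapomorphy uniting that clade.
All ingroup taxa share the derived state '1' for III; it defines the ingroup but does not resolve relationships within it.
Only Lineage G, Lineage Q, and Lineage X show the derived state '0' for IV, supporting them as a clade.
V: derived state '0' in Lineage G, Lineage Q, Lineage R, and Lineage X only — synapomorphy for {Lineage G, Lineage Q, Lineage R, Lineage X}.
Most parsimonious ingroup topology: ((Lineage R,((Lineage X,Lineage Q),Lineage G)),Lineage T).
Lineage T is sister to the clade containing all other ingroup taxa, so it is the earliest-diverging (most basal) ingroup lineage.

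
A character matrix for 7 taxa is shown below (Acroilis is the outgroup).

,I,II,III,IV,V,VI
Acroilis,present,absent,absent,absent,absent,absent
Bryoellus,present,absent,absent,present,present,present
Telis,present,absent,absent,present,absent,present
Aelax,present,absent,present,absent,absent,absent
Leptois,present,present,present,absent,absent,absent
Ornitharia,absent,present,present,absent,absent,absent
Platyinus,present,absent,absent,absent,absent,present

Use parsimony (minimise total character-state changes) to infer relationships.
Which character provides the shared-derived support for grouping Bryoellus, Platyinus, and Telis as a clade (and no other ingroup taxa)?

VI

Character polarity is set by the outgroup: the derived state is whichever differs from the outgroup's state, so for I the derived state is 'absent', and for the remaining characters it is 'present'.
I: derived state 'absent' in Ornitharia only — an autapomorphy, so it tells us nothing about relationships among taxa.
II: derived state 'present' in Leptois and Ornitharia only — synapomorphy for {Leptois, Ornitharia}.
III (derived state 'present') is shared by Aelax, Leptois, and Ornitharia — a synapomorphy uniting that clade.
IV (derived state 'present') is shared by Bryoellus and Telis — a synapomorphy uniting that clade.
V (derived state 'present') is unique to Bryoellus (autapomorphy; uninformative for grouping).
Only Bryoellus, Platyinus, and Telis show the derived state 'present' for VI, supporting them as a clade.
Most parsimonious ingroup topology: (((Bryoellus,Telis),Platyinus),(Aelax,(Leptois,Ornitharia))).
The clade {Bryoellus, Platyinus, Telis} is supported by VI: its derived state 'present' occurs in exactly those taxa and in no other taxon (including the outgroup).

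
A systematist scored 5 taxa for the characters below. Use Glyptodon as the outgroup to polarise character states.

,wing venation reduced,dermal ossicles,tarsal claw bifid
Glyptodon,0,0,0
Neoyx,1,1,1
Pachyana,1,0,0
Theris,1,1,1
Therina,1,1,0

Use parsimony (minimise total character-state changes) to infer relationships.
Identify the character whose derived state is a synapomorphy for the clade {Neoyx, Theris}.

The outgroup has state '0' for every character, so '1' is the derived state throughout.
All ingroup taxa share the derived state '1' for wing venation reduced; it defines the ingroup but does not resolve relationships within it.
dermal ossicles: derived state '1' in Neoyx, Therina, and Theris only — synapomorphy for {Neoyx, Therina, Theris}.
tarsal claw bifid (derived state '1') is shared by Neoyx and Theris — a synapomorphy uniting that clade.
Most parsimonious ingroup topology: (((Neoyx,Theris),Therina),Pachyana).
The clade {Neoyx, Theris} is supported by tarsal claw bifid: its derived state '1' occurs in exactly those taxa and in no other taxon (including the outgroup).

tarsal claw bifid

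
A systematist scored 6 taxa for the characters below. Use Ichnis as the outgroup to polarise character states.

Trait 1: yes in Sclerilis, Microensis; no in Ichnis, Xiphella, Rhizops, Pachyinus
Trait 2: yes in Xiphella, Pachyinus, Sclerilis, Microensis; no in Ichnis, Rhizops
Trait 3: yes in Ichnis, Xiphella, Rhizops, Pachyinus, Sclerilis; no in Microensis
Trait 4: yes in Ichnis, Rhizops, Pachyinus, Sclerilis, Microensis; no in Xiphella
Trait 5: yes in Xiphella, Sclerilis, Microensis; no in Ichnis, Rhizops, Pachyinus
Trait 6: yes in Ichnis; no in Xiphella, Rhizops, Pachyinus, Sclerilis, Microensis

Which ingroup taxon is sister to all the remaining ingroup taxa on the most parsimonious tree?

Rhizops

Character polarity is set by the outgroup: the derived state is whichever differs from the outgroup's state, so for Trait 3, Trait 4, Trait 6 the derived state is 'no', and for the remaining characters it is 'yes'.
Only Microensis and Sclerilis show the derived state 'yes' for Trait 1, supporting them as a clade.
Trait 2 (derived state 'yes') is shared by Microensis, Pachyinus, Sclerilis, and Xiphella — a synapomorphy uniting that clade.
Trait 3 (derived state 'no') is unique to Microensis (autapomorphy; uninformative for grouping).
Trait 4 (derived state 'no') is unique to Xiphella (autapomorphy; uninformative for grouping).
Only Microensis, Sclerilis, and Xiphella show the derived state 'yes' for Trait 5, supporting them as a clade.
All ingroup taxa share the derived state 'no' for Trait 6; it defines the ingroup but does not resolve relationships within it.
Most parsimonious ingroup topology: (((Xiphella,(Sclerilis,Microensis)),Pachyinus),Rhizops).
Rhizops is sister to the clade containing all other ingroup taxa, so it is the earliest-diverging (most basal) ingroup lineage.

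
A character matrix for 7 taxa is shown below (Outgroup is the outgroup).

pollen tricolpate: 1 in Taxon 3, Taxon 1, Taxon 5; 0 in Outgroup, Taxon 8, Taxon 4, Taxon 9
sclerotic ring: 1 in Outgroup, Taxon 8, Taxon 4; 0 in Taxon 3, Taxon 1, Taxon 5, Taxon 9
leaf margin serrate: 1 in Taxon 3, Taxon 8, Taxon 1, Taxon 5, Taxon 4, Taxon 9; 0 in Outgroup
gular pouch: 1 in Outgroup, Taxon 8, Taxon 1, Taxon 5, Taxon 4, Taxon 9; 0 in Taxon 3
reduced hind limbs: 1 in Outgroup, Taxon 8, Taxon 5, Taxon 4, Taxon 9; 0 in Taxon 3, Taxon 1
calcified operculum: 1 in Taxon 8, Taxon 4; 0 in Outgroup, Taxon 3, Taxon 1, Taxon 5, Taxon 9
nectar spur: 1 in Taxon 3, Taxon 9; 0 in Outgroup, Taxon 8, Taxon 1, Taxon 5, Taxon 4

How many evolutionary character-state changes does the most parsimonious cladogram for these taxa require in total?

8

Character polarity is set by the outgroup: the derived state is whichever differs from the outgroup's state, so for sclerotic ring, gular pouch, reduced hind limbs the derived state is '0', and for the remaining characters it is '1'.
Only Taxon 1, Taxon 3, and Taxon 5 show the derived state '1' for pollen tricolpate, supporting them as a clade.
sclerotic ring (derived state '0') is shared by Taxon 1, Taxon 3, Taxon 5, and Taxon 9 — a synapomorphy uniting that clade.
leaf margin serrate (derived state '1') is shared by all ingroup taxa — unites the whole ingroup.
gular pouch (derived state '0') is unique to Taxon 3 (autapomorphy; uninformative for grouping).
reduced hind limbs: derived state '0' in Taxon 1 and Taxon 3 only — synapomorphy for {Taxon 1, Taxon 3}.
calcified operculum: derived state '1' in Taxon 4 and Taxon 8 only — synapomorphy for {Taxon 4, Taxon 8}.
nectar spur groups Taxon 3 and Taxon 9, which is incompatible with the clades supported by the remaining characters; treating it as convergent (homoplasy) costs fewer steps than any alternative tree.
Most parsimonious ingroup topology: ((((Taxon 3,Taxon 1),Taxon 5),Taxon 9),(Taxon 8,Taxon 4)).
Changes per character on this tree: pollen tricolpate: 1; sclerotic ring: 1; leaf margin serrate: 1; gular pouch: 1; reduced hind limbs: 1; calcified operculum: 1; nectar spur: 2.
Total = 8.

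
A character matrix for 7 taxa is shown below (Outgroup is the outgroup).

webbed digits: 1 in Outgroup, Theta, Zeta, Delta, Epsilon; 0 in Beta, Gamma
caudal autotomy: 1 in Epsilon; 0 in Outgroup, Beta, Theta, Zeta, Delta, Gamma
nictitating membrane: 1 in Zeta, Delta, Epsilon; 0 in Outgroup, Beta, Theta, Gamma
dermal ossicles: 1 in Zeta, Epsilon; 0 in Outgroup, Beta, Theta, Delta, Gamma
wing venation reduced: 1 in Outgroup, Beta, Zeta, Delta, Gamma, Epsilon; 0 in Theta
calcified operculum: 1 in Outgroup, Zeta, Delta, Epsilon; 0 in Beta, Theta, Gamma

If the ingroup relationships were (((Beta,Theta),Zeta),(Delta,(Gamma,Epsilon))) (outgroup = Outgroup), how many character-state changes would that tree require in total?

Map each character onto (((Beta,Theta),Zeta),(Delta,(Gamma,Epsilon))) (rooted by Outgroup) and count the minimum state changes it requires (Fitch parsimony):
webbed digits: 2; caudal autotomy: 1; nictitating membrane: 3; dermal ossicles: 2; wing venation reduced: 1; calcified operculum: 2.
Total tree length = 11.

11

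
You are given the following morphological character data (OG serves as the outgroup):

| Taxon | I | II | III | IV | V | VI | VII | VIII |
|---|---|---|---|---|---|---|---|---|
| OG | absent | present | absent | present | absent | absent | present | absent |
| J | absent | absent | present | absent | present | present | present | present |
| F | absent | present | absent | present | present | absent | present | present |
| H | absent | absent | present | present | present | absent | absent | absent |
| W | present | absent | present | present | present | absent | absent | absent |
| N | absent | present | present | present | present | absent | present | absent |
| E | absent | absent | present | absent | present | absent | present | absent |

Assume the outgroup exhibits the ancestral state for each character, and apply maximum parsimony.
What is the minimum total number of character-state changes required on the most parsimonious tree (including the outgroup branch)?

Character polarity is set by the outgroup: the derived state is whichever differs from the outgroup's state, so for II, IV, VII the derived state is 'absent', and for the remaining characters it is 'present'.
I (derived state 'present') is unique to W (autapomorphy; uninformative for grouping).
Only E, H, J, and W show the derived state 'absent' for II, supporting them as a clade.
III (derived state 'present') is shared by E, H, J, N, and W — a synapomorphy uniting that clade.
Only E and J show the derived state 'absent' for IV, supporting them as a clade.
All ingroup taxa share the derived state 'present' for V; it defines the ingroup but does not resolve relationships within it.
VI: derived state 'present' in J only — an autapomorphy, so it tells us nothing about relationships among taxa.
Only H and W show the derived state 'absent' for VII, supporting them as a clade.
VIII groups F and J, which is incompatible with the clades supported by the remaining characters; treating it as convergent (homoplasy) costs fewer steps than any alternative tree.
Most parsimonious ingroup topology: ((((J,E),(H,W)),N),F).
Changes per character on this tree: I: 1; II: 1; III: 1; IV: 1; V: 1; VI: 1; VII: 1; VIII: 2.
Total = 9.

9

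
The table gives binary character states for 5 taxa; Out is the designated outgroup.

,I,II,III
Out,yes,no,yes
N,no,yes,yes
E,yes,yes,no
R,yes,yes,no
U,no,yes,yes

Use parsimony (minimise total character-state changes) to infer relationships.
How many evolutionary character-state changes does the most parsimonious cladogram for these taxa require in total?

3

Character polarity is set by the outgroup: the derived state is whichever differs from the outgroup's state, so for I, III the derived state is 'no', and for the remaining characters it is 'yes'.
I (derived state 'no') is shared by N and U — a synapomorphy uniting that clade.
All ingroup taxa share the derived state 'yes' for II; it defines the ingroup but does not resolve relationships within it.
III: derived state 'no' in E and R only — synapomorphy for {E, R}.
Most parsimonious ingroup topology: ((N,U),(E,R)).
Changes per character on this tree: I: 1; II: 1; III: 1.
Total = 3.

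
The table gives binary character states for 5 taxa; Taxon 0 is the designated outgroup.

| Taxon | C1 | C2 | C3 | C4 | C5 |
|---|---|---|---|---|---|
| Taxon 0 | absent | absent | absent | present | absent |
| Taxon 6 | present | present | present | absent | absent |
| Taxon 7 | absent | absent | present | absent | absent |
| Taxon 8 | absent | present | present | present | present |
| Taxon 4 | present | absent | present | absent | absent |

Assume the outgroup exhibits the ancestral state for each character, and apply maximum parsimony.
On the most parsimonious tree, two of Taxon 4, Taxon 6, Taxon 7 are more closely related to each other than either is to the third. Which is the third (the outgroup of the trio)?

Character polarity is set by the outgroup: the derived state is whichever differs from the outgroup's state, so for C4 the derived state is 'absent', and for the remaining characters it is 'present'.
C1: derived state 'present' in Taxon 4 and Taxon 6 only — synapomorphy for {Taxon 4, Taxon 6}.
C2 groups Taxon 6 and Taxon 8, which is incompatible with the clades supported by the remaining characters; treating it as convergent (homoplasy) costs fewer steps than any alternative tree.
C3 (derived state 'present') is shared by all ingroup taxa — unites the whole ingroup.
C4 (derived state 'absent') is shared by Taxon 4, Taxon 6, and Taxon 7 — a synapomorphy uniting that clade.
C5 (derived state 'present') is unique to Taxon 8 (autapomorphy; uninformative for grouping).
Most parsimonious ingroup topology: (((Taxon 6,Taxon 4),Taxon 7),Taxon 8).
Taxon 6 and Taxon 4 share a more recent common ancestor with each other than either does with Taxon 7, so Taxon 7 is the least closely related of the three.

Taxon 7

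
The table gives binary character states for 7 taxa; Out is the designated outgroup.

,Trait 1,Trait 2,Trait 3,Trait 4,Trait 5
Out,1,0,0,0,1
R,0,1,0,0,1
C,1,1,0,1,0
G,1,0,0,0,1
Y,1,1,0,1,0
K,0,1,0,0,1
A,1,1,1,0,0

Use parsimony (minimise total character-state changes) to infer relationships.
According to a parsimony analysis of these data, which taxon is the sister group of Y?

Character polarity is set by the outgroup: the derived state is whichever differs from the outgroup's state, so for Trait 1, Trait 5 the derived state is '0', and for the remaining characters it is '1'.
Only K and R show the derived state '0' for Trait 1, supporting them as a clade.
Trait 2: derived state '1' in A, C, K, R, and Y only — synapomorphy for {A, C, K, R, Y}.
Trait 3: derived state '1' in A only — an autapomorphy, so it tells us nothing about relationships among taxa.
Trait 4 (derived state '1') is shared by C and Y — a synapomorphy uniting that clade.
Trait 5 (derived state '0') is shared by A, C, and Y — a synapomorphy uniting that clade.
Most parsimonious ingroup topology: (((R,K),((C,Y),A)),G).
Y and C form a cherry on this tree, so they are sister taxa.

C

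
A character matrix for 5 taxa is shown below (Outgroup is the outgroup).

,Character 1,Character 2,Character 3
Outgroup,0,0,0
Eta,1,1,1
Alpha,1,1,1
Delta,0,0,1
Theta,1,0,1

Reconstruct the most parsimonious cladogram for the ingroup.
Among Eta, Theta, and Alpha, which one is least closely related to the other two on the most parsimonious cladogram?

The outgroup has state '0' for every character, so '1' is the derived state throughout.
Character 1: derived state '1' in Alpha, Eta, and Theta only — synapomorphy for {Alpha, Eta, Theta}.
Only Alpha and Eta show the derived state '1' for Character 2, supporting them as a clade.
Character 3 (derived state '1') is shared by all ingroup taxa — unites the whole ingroup.
Most parsimonious ingroup topology: (((Eta,Alpha),Theta),Delta).
Eta and Alpha share a more recent common ancestor with each other than either does with Theta, so Theta is the least closely related of the three.

Theta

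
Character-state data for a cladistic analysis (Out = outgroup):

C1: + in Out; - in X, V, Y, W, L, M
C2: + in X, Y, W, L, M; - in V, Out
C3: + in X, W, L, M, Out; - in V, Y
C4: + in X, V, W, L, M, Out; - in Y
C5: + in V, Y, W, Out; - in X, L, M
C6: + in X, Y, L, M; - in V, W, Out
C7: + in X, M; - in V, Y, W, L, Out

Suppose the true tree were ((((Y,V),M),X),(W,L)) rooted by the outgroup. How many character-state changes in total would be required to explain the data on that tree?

Map each character onto ((((Y,V),M),X),(W,L)) (rooted by Out) and count the minimum state changes it requires (Fitch parsimony):
C1: 1; C2: 2; C3: 1; C4: 1; C5: 3; C6: 3; C7: 2.
Total tree length = 13.

13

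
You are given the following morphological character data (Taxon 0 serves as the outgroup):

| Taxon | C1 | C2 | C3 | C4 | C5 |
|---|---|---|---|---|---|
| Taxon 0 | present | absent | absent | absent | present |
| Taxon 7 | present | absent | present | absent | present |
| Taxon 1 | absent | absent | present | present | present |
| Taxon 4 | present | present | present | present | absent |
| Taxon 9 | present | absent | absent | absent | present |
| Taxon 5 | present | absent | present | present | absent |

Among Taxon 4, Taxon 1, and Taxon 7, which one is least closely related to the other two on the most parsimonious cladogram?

Taxon 7

Character polarity is set by the outgroup: the derived state is whichever differs from the outgroup's state, so for C1, C5 the derived state is 'absent', and for the remaining characters it is 'present'.
C1 (derived state 'absent') is unique to Taxon 1 (autapomorphy; uninformative for grouping).
C2 (derived state 'present') is unique to Taxon 4 (autapomorphy; uninformative for grouping).
C3 (derived state 'present') is shared by Taxon 1, Taxon 4, Taxon 5, and Taxon 7 — a synapomorphy uniting that clade.
C4: derived state 'present' in Taxon 1, Taxon 4, and Taxon 5 only — synapomorphy for {Taxon 1, Taxon 4, Taxon 5}.
Only Taxon 4 and Taxon 5 show the derived state 'absent' for C5, supporting them as a clade.
Most parsimonious ingroup topology: ((Taxon 7,(Taxon 1,(Taxon 4,Taxon 5))),Taxon 9).
Taxon 1 and Taxon 4 share a more recent common ancestor with each other than either does with Taxon 7, so Taxon 7 is the least closely related of the three.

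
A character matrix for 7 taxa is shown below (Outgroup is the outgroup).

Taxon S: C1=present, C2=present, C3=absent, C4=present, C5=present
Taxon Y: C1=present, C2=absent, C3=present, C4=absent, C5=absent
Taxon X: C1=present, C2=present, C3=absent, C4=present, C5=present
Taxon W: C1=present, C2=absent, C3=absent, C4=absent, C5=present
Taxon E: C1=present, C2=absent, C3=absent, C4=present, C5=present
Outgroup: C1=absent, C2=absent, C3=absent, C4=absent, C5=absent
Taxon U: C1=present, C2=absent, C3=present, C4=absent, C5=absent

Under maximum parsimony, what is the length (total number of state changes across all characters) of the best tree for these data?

5

The outgroup has state 'absent' for every character, so 'present' is the derived state throughout.
C1 (derived state 'present') is shared by all ingroup taxa — unites the whole ingroup.
C2: derived state 'present' in Taxon S and Taxon X only — synapomorphy for {Taxon S, Taxon X}.
C3 (derived state 'present') is shared by Taxon U and Taxon Y — a synapomorphy uniting that clade.
Only Taxon E, Taxon S, and Taxon X show the derived state 'present' for C4, supporting them as a clade.
C5 (derived state 'present') is shared by Taxon E, Taxon S, Taxon W, and Taxon X — a synapomorphy uniting that clade.
Most parsimonious ingroup topology: ((((Taxon S,Taxon X),Taxon E),Taxon W),(Taxon U,Taxon Y)).
Changes per character on this tree: C1: 1; C2: 1; C3: 1; C4: 1; C5: 1.
Total = 5.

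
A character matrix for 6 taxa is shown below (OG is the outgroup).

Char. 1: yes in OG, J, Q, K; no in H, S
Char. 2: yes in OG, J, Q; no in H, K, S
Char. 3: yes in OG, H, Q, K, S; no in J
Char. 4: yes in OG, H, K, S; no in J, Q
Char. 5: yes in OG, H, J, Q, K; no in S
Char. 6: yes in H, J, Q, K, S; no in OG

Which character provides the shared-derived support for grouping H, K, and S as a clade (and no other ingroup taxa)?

Character polarity is set by the outgroup: the derived state is whichever differs from the outgroup's state, so for Char. 1, Char. 2, Char. 3, Char. 4, Char. 5 the derived state is 'no', and for the remaining characters it is 'yes'.
Char. 1: derived state 'no' in H and S only — synapomorphy for {H, S}.
Only H, K, and S show the derived state 'no' for Char. 2, supporting them as a clade.
Char. 3: derived state 'no' in J only — an autapomorphy, so it tells us nothing about relationships among taxa.
Only J and Q show the derived state 'no' for Char. 4, supporting them as a clade.
Char. 5: derived state 'no' in S only — an autapomorphy, so it tells us nothing about relationships among taxa.
Char. 6 (derived state 'yes') is shared by all ingroup taxa — unites the whole ingroup.
Most parsimonious ingroup topology: (((H,S),K),(J,Q)).
The clade {H, K, S} is supported by Char. 2: its derived state 'no' occurs in exactly those taxa and in no other taxon (including the outgroup).

Char. 2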